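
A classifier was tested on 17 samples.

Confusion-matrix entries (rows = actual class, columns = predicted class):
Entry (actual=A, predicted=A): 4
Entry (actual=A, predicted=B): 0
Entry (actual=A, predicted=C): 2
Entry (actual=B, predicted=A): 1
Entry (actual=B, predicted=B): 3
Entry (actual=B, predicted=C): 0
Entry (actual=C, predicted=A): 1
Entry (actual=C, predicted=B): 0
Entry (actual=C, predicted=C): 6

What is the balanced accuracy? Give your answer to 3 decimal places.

0.758

Balanced accuracy = mean of per-class recall.
  A: recall = 4/6 = 0.6667
  B: recall = 3/4 = 0.7500
  C: recall = 6/7 = 0.8571
Mean = (0.6667 + 0.7500 + 0.8571) / 3 = 0.758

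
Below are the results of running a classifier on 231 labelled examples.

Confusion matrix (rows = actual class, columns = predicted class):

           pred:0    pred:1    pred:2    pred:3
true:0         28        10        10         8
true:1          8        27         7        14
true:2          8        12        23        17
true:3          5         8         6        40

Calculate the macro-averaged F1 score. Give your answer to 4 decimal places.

0.5062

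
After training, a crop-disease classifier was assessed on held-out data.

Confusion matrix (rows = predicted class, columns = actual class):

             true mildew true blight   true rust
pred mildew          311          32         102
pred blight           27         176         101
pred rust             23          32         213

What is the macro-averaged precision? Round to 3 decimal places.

0.691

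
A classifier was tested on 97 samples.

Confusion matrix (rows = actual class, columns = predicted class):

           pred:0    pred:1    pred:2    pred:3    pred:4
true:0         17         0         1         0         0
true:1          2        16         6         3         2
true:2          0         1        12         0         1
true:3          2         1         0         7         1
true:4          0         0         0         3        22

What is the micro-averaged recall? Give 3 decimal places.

0.763

Micro-averaging pools counts across classes: ΣTP=74, ΣFP=23, ΣFN=23.
Micro-recall = TP/(TP+FN) on pooled counts = 0.763 (equals overall accuracy in single-label multiclass).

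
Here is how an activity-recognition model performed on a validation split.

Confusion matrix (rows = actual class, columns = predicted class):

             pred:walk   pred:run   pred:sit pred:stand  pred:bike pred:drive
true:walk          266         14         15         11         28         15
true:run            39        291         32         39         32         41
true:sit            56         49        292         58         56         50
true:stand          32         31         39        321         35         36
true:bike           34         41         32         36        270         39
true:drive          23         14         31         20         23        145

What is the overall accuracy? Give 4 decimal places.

Accuracy = trace / total = (266+291+292+321+270+145=1585) / 2586 = 1585/2586 = 0.6129

0.6129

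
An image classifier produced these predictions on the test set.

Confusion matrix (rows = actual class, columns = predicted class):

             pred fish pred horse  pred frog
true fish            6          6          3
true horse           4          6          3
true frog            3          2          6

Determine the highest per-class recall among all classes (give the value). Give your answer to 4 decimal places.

0.5455

Per-class recall (TP/(TP+FN)):
  fish: TP=6, FN=6+3=9 → 6/15 = 0.40000
  horse: TP=6, FN=4+3=7 → 6/13 = 0.46154
  frog: TP=6, FN=3+2=5 → 6/11 = 0.54545
Highest is class 'frog' with recall = 0.5455.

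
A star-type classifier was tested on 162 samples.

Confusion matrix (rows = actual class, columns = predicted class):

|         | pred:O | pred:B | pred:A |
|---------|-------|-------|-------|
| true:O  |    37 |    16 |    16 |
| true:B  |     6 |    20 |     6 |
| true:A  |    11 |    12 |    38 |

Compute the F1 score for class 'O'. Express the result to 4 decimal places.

F1 score = 2·TP/(2·TP+FP+FN).
O: TP=37, FP=6+11=17, FN=16+16=32 → 74/123 = 0.60163

0.6016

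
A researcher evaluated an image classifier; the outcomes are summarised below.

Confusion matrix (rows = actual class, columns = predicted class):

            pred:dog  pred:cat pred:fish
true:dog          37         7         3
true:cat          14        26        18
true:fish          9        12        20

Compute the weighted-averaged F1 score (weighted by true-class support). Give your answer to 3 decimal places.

Per-class F1 score (2·TP/(2·TP+FP+FN)):
  dog: TP=37, FP=14+9=23, FN=7+3=10 → 74/107 = 0.6916
  cat: TP=26, FP=7+12=19, FN=14+18=32 → 52/103 = 0.5049
  fish: TP=20, FP=3+18=21, FN=9+12=21 → 40/82 = 0.4878
Weighted-F1 score = Σ (supportᵢ/N)·F1 scoreᵢ with N=146: (47/146)·0.6916 + (58/146)·0.5049 + (41/146)·0.4878 = 0.560

0.560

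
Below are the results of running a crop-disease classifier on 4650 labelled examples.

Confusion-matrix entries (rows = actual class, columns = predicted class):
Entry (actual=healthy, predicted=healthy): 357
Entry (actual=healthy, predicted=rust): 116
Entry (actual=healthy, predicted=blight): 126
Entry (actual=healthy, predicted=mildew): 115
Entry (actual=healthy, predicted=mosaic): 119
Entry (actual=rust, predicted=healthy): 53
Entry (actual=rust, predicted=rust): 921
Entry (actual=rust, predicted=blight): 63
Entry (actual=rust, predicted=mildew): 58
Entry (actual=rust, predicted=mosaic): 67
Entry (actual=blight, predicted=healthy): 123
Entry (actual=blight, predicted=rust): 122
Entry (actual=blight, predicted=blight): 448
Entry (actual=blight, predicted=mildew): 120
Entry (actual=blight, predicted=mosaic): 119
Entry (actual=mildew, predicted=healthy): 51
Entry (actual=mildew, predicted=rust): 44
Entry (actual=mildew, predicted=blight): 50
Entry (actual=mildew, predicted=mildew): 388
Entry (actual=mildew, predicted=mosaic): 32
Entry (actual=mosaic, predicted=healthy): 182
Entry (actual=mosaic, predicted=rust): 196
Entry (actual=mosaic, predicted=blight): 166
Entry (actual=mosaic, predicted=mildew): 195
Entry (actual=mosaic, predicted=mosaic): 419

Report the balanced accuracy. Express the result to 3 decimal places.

0.550

Balanced accuracy = mean of per-class recall.
  healthy: recall = 357/833 = 0.4286
  rust: recall = 921/1162 = 0.7926
  blight: recall = 448/932 = 0.4807
  mildew: recall = 388/565 = 0.6867
  mosaic: recall = 419/1158 = 0.3618
Mean = (0.4286 + 0.7926 + 0.4807 + 0.6867 + 0.3618) / 5 = 0.550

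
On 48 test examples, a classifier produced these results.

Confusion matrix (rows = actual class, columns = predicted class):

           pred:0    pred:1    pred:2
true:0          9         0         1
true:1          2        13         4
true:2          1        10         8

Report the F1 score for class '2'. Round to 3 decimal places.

0.500

Treat '2' as positive and all other classes as negative.
F1 score = 2·TP/(2·TP+FP+FN).
2: TP=8, FP=1+4=5, FN=1+10=11 → 16/32 = 0.5000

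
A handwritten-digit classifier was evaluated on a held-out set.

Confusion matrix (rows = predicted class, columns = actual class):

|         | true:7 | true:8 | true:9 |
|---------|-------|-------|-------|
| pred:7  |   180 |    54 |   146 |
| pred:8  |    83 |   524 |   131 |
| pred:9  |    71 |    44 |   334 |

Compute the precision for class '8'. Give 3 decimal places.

0.710

precision = TP/(TP+FP).
8: TP=524, FP=83+131=214 → 524/738 = 0.7100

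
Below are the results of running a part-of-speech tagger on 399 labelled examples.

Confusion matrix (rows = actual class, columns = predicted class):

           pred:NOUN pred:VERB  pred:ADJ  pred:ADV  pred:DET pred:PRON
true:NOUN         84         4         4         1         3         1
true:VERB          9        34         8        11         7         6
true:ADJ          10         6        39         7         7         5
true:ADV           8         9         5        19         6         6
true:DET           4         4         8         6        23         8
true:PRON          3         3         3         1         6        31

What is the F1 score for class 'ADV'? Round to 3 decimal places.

F1 score = 2·TP/(2·TP+FP+FN).
ADV: TP=19, FP=1+11+7+6+1=26, FN=8+9+5+6+6=34 → 38/98 = 0.3878

0.388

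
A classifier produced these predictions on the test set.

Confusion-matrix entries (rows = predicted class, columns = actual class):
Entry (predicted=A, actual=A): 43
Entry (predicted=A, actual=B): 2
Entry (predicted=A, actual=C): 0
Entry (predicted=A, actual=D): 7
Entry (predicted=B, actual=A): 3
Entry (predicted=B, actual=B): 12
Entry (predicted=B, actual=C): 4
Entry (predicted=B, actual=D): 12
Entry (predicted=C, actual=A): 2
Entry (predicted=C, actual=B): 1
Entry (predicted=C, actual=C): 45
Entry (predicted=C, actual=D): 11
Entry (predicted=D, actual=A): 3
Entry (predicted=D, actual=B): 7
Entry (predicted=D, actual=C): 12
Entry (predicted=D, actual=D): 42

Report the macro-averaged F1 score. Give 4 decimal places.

0.6639

Per-class F1 score (2·TP/(2·TP+FP+FN)):
  A: TP=43, FP=2+0+7=9, FN=3+2+3=8 → 86/103 = 0.83495
  B: TP=12, FP=3+4+12=19, FN=2+1+7=10 → 24/53 = 0.45283
  C: TP=45, FP=2+1+11=14, FN=0+4+12=16 → 90/120 = 0.75000
  D: TP=42, FP=3+7+12=22, FN=7+12+11=30 → 84/136 = 0.61765
Macro-F1 score = mean = (0.83495 + 0.45283 + 0.75000 + 0.61765) / 4 = 0.6639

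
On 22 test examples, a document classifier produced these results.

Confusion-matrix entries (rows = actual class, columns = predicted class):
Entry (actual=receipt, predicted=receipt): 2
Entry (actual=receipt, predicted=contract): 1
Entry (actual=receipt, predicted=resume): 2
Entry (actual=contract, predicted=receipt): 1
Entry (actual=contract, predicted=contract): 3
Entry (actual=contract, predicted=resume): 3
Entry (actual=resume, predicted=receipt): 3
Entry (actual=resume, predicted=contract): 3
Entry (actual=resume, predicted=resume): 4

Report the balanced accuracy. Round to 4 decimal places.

Balanced accuracy = mean of per-class recall.
  receipt: recall = 2/5 = 0.40000
  contract: recall = 3/7 = 0.42857
  resume: recall = 4/10 = 0.40000
Mean = (0.40000 + 0.42857 + 0.40000) / 3 = 0.4095

0.4095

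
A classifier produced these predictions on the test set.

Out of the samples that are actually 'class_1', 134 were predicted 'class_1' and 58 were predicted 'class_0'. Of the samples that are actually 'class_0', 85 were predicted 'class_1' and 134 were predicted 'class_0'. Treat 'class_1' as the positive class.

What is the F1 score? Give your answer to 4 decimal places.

Precision = TP/(TP+FP) = 134/219 = 0.6119
Recall = TP/(TP+FN) = 134/192 = 0.6979
F1 = 2·TP/(2·TP+FP+FN) = 268/411 = 0.6521

0.6521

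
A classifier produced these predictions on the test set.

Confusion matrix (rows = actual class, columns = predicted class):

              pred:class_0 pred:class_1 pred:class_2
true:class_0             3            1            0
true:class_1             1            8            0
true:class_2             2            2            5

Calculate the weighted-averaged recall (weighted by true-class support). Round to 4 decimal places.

0.7273

Per-class recall (TP/(TP+FN)):
  class_0: TP=3, FN=1+0=1 → 3/4 = 0.75000
  class_1: TP=8, FN=1+0=1 → 8/9 = 0.88889
  class_2: TP=5, FN=2+2=4 → 5/9 = 0.55556
Weighted-recall = Σ (supportᵢ/N)·recallᵢ with N=22: (4/22)·0.75000 + (9/22)·0.88889 + (9/22)·0.55556 = 0.7273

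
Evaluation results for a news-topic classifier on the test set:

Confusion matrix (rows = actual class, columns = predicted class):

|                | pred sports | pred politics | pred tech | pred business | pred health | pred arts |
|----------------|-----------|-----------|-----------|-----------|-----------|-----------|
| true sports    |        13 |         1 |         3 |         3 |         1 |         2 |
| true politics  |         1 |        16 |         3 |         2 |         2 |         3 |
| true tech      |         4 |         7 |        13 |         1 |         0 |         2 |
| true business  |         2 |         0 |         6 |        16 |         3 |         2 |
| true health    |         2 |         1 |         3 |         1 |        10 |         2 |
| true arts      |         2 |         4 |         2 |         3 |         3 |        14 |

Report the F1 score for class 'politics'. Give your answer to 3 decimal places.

0.571

One-vs-rest for 'politics': TP = diagonal; FP = other classes predicted 'politics'; FN = 'politics' predicted as other.
F1 score = 2·TP/(2·TP+FP+FN).
politics: TP=16, FP=1+7+0+1+4=13, FN=1+3+2+2+3=11 → 32/56 = 0.5714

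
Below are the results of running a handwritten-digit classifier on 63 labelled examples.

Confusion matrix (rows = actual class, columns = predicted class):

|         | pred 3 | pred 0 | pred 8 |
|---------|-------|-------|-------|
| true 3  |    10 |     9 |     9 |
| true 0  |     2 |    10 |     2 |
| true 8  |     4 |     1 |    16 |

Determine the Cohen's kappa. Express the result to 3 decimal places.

0.364

Observed agreement pₒ = trace/N = 36/63 = 0.5714
Expected agreement pₑ = Σ (rowᵢ·colᵢ)/N² = (28·16 + 14·20 + 21·27)/63² = 0.3263
κ = (pₒ − pₑ)/(1 − pₑ) = (0.5714 − 0.3263)/(1 − 0.3263) = 0.364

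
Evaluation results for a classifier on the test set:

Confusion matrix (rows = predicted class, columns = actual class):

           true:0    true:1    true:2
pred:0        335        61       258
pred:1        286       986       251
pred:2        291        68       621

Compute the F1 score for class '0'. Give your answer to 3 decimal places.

Take TP from the diagonal, FP from the rest of the '0' prediction marginal, FN from the rest of the '0' actual marginal.
F1 score = 2·TP/(2·TP+FP+FN).
0: TP=335, FP=61+258=319, FN=286+291=577 → 670/1566 = 0.4278

0.428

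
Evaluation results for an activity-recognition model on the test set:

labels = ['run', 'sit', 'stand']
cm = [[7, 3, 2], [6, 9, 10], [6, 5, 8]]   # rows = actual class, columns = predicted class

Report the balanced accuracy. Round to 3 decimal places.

0.455

Balanced accuracy = mean of per-class recall.
  run: recall = 7/12 = 0.5833
  sit: recall = 9/25 = 0.3600
  stand: recall = 8/19 = 0.4211
Mean = (0.5833 + 0.3600 + 0.4211) / 3 = 0.455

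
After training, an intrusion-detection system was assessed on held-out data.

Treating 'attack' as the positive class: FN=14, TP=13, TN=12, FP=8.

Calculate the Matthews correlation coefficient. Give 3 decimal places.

MCC = (TP·TN − FP·FN) / √((TP+FP)(TP+FN)(TN+FP)(TN+FN))
Numerator = 13·12 − 8·14 = 44
Denominator = √(21·27·20·26) = √294840 = 542.9917
MCC = 44 / 542.9917 = 0.081

0.081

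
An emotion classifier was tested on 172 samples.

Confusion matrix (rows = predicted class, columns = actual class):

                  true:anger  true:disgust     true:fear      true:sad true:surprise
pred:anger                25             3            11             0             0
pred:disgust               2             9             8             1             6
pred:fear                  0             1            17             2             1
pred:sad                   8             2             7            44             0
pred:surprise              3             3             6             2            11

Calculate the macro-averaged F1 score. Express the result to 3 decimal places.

0.571

Per-class F1 score (2·TP/(2·TP+FP+FN)):
  anger: TP=25, FP=3+11+0+0=14, FN=2+0+8+3=13 → 50/77 = 0.6494
  disgust: TP=9, FP=2+8+1+6=17, FN=3+1+2+3=9 → 18/44 = 0.4091
  fear: TP=17, FP=0+1+2+1=4, FN=11+8+7+6=32 → 34/70 = 0.4857
  sad: TP=44, FP=8+2+7+0=17, FN=0+1+2+2=5 → 88/110 = 0.8000
  surprise: TP=11, FP=3+3+6+2=14, FN=0+6+1+0=7 → 22/43 = 0.5116
Macro-F1 score = mean = (0.6494 + 0.4091 + 0.4857 + 0.8000 + 0.5116) / 5 = 0.571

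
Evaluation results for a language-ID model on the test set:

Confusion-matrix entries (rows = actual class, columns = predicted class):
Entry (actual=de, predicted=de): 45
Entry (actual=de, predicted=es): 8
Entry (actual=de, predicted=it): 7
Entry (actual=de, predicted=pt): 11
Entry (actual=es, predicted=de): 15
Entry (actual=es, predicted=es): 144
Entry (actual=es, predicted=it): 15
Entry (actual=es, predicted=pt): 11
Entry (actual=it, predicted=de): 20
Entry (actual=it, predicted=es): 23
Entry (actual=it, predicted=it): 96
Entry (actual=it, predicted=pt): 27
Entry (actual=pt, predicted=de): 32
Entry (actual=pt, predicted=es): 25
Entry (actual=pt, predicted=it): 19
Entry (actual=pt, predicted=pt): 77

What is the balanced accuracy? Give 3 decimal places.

0.623

Balanced accuracy = mean of per-class recall.
  de: recall = 45/71 = 0.6338
  es: recall = 144/185 = 0.7784
  it: recall = 96/166 = 0.5783
  pt: recall = 77/153 = 0.5033
Mean = (0.6338 + 0.7784 + 0.5783 + 0.5033) / 4 = 0.623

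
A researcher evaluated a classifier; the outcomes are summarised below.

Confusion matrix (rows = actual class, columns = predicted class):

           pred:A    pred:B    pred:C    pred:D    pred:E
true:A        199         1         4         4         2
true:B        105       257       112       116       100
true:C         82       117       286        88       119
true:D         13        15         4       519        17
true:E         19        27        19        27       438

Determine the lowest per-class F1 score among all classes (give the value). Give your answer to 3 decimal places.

0.464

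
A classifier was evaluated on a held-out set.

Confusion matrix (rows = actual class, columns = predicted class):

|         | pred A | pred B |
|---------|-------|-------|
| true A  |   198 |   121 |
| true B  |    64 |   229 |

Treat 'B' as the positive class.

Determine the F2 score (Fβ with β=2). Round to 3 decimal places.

0.752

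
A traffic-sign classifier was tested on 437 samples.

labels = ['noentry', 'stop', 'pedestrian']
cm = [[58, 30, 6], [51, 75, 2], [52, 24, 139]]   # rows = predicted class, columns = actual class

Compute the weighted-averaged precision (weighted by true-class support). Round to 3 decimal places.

Per-class precision (TP/(TP+FP)):
  noentry: TP=58, FP=30+6=36 → 58/94 = 0.6170
  stop: TP=75, FP=51+2=53 → 75/128 = 0.5859
  pedestrian: TP=139, FP=52+24=76 → 139/215 = 0.6465
Weighted-precision = Σ (supportᵢ/N)·precisionᵢ with N=437: (161/437)·0.6170 + (129/437)·0.5859 + (147/437)·0.6465 = 0.618

0.618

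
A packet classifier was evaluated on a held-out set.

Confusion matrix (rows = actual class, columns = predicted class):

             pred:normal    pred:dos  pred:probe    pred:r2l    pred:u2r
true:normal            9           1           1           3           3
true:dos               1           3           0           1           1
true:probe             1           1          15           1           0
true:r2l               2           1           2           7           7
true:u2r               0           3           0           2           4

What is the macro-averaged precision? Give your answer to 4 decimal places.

0.5251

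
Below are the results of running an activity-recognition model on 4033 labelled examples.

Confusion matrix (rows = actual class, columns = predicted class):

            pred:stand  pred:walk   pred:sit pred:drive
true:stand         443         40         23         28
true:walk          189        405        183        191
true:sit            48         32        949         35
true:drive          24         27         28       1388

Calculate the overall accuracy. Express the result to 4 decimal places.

0.7897

Accuracy = trace / total = (443+405+949+1388=3185) / 4033 = 3185/4033 = 0.7897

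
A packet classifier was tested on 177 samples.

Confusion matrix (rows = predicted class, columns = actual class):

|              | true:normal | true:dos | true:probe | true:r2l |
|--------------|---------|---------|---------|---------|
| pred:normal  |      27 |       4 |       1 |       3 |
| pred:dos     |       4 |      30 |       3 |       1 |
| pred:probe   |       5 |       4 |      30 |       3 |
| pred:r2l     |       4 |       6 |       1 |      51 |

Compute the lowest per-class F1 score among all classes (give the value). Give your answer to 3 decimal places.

Per-class F1 score (2·TP/(2·TP+FP+FN)):
  normal: TP=27, FP=4+1+3=8, FN=4+5+4=13 → 54/75 = 0.7200
  dos: TP=30, FP=4+3+1=8, FN=4+4+6=14 → 60/82 = 0.7317
  probe: TP=30, FP=5+4+3=12, FN=1+3+1=5 → 60/77 = 0.7792
  r2l: TP=51, FP=4+6+1=11, FN=3+1+3=7 → 102/120 = 0.8500
Lowest is class 'normal' with F1 score = 0.720.

0.720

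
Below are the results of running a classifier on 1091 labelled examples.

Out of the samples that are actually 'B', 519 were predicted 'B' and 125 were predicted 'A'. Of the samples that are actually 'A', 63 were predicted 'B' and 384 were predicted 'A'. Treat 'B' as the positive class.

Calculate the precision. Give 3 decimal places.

0.892

Precision = TP/(TP+FP) = 519/(519+63) = 519/582 = 0.892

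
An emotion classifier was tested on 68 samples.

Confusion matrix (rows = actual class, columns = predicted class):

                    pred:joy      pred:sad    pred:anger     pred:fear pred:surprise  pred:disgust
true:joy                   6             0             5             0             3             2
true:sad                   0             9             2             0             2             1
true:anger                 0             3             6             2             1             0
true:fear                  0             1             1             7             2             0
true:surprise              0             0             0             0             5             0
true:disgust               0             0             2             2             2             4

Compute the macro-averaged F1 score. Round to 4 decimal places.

0.5413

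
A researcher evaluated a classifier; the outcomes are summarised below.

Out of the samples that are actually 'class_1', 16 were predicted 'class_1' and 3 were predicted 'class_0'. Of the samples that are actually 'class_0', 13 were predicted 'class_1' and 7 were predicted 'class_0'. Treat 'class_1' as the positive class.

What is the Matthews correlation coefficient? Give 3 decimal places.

0.220

MCC = (TP·TN − FP·FN) / √((TP+FP)(TP+FN)(TN+FP)(TN+FN))
Numerator = 16·7 − 13·3 = 73
Denominator = √(29·19·20·10) = √110200 = 331.9639
MCC = 73 / 331.9639 = 0.220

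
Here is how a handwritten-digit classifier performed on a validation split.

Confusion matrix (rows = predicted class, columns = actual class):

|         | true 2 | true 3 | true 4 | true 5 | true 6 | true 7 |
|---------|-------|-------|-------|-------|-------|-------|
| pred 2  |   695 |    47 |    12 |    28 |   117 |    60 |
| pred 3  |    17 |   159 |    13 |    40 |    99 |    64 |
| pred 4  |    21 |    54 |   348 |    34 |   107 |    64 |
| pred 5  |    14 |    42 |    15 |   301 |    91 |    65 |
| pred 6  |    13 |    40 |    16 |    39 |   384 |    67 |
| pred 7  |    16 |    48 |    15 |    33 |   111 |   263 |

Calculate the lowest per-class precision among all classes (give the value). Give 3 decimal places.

Per-class precision (TP/(TP+FP)):
  2: TP=695, FP=47+12+28+117+60=264 → 695/959 = 0.7247
  3: TP=159, FP=17+13+40+99+64=233 → 159/392 = 0.4056
  4: TP=348, FP=21+54+34+107+64=280 → 348/628 = 0.5541
  5: TP=301, FP=14+42+15+91+65=227 → 301/528 = 0.5701
  6: TP=384, FP=13+40+16+39+67=175 → 384/559 = 0.6869
  7: TP=263, FP=16+48+15+33+111=223 → 263/486 = 0.5412
Lowest is class '3' with precision = 0.406.

0.406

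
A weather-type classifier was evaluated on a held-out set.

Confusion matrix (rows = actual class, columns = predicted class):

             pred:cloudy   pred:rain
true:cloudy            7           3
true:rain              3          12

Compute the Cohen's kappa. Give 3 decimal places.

0.500

Observed agreement pₒ = trace/N = 19/25 = 0.7600
Expected agreement pₑ = Σ (rowᵢ·colᵢ)/N² = (10·10 + 15·15)/25² = 0.5200
κ = (pₒ − pₑ)/(1 − pₑ) = (0.7600 − 0.5200)/(1 − 0.5200) = 0.500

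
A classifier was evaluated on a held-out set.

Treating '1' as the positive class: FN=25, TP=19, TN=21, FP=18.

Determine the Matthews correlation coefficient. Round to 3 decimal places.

-0.030

MCC = (TP·TN − FP·FN) / √((TP+FP)(TP+FN)(TN+FP)(TN+FN))
Numerator = 19·21 − 18·25 = -51
Denominator = √(37·44·39·46) = √2920632 = 1708.9857
MCC = -51 / 1708.9857 = -0.030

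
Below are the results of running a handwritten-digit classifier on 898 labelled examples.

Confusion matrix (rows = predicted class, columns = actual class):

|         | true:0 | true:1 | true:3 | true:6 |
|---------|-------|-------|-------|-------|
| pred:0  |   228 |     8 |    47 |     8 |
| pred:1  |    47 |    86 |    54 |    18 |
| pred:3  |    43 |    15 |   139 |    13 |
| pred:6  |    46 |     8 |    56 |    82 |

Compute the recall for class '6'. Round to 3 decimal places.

0.678

Treat '6' as positive and all other classes as negative.
recall = TP/(TP+FN).
6: TP=82, FN=8+18+13=39 → 82/121 = 0.6777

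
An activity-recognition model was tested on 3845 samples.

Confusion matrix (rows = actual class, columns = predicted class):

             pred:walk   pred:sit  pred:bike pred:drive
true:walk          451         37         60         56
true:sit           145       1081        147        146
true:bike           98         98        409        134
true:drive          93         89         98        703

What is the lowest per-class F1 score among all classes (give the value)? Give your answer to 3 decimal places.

Per-class F1 score (2·TP/(2·TP+FP+FN)):
  walk: TP=451, FP=145+98+93=336, FN=37+60+56=153 → 902/1391 = 0.6485
  sit: TP=1081, FP=37+98+89=224, FN=145+147+146=438 → 2162/2824 = 0.7656
  bike: TP=409, FP=60+147+98=305, FN=98+98+134=330 → 818/1453 = 0.5630
  drive: TP=703, FP=56+146+134=336, FN=93+89+98=280 → 1406/2022 = 0.6954
Lowest is class 'bike' with F1 score = 0.563.

0.563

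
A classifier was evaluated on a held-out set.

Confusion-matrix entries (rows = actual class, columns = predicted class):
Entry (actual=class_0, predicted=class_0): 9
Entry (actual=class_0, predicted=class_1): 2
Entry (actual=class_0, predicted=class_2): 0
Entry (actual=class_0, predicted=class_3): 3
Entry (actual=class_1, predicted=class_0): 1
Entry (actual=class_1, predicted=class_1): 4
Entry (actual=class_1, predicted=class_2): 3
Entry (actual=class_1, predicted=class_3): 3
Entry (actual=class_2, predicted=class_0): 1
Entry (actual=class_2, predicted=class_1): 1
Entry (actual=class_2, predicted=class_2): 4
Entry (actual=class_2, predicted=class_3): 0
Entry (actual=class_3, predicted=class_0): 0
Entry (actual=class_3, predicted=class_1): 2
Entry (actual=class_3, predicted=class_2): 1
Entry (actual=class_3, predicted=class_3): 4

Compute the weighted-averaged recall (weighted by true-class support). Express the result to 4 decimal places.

0.5526

Per-class recall (TP/(TP+FN)):
  class_0: TP=9, FN=2+0+3=5 → 9/14 = 0.64286
  class_1: TP=4, FN=1+3+3=7 → 4/11 = 0.36364
  class_2: TP=4, FN=1+1+0=2 → 4/6 = 0.66667
  class_3: TP=4, FN=0+2+1=3 → 4/7 = 0.57143
Weighted-recall = Σ (supportᵢ/N)·recallᵢ with N=38: (14/38)·0.64286 + (11/38)·0.36364 + (6/38)·0.66667 + (7/38)·0.57143 = 0.5526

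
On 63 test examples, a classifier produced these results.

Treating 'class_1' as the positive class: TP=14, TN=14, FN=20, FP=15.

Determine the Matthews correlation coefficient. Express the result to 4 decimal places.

-0.1055

MCC = (TP·TN − FP·FN) / √((TP+FP)(TP+FN)(TN+FP)(TN+FN))
Numerator = 14·14 − 15·20 = -104
Denominator = √(29·34·29·34) = √972196 = 986.0000
MCC = -104 / 986.0000 = -0.1055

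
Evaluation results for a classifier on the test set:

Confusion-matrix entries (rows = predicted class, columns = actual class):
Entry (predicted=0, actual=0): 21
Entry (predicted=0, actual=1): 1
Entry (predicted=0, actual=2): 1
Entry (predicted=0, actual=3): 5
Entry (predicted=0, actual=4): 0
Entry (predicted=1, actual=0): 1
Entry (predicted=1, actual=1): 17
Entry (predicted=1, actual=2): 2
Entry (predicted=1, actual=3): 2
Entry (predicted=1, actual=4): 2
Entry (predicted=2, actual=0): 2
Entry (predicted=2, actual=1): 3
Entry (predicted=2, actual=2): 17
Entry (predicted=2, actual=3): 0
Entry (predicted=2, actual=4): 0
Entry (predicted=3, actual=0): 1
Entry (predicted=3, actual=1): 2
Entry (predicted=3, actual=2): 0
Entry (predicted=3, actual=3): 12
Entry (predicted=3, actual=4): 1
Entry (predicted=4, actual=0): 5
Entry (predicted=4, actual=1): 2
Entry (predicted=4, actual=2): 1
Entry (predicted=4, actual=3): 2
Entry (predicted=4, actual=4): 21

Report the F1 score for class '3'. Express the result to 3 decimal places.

0.649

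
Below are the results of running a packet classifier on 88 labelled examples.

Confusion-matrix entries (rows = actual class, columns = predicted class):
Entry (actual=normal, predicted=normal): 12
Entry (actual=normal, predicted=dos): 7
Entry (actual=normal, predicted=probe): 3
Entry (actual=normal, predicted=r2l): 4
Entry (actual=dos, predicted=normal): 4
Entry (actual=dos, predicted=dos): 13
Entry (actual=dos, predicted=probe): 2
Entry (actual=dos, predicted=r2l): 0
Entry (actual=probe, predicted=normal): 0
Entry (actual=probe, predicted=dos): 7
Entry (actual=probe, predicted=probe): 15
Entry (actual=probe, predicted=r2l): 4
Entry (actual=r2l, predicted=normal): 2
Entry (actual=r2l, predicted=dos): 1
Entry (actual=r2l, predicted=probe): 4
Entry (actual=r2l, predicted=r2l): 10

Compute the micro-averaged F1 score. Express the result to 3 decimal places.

0.568

Micro-averaging pools counts across classes: ΣTP=50, ΣFP=38, ΣFN=38.
Micro-F1 score = 2·TP/(2·TP+FP+FN) on pooled counts = 0.568 (equals overall accuracy in single-label multiclass).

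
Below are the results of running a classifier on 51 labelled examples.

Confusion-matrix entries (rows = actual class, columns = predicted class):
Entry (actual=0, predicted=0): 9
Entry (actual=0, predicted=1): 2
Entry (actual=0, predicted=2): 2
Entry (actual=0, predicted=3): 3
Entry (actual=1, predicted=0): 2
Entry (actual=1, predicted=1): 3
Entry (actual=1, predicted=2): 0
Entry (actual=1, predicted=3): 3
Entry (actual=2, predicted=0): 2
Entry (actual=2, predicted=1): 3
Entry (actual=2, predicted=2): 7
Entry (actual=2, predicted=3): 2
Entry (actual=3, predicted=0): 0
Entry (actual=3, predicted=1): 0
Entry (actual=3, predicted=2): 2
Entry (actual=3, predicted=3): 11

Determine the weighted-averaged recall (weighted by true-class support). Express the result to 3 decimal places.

0.588

Per-class recall (TP/(TP+FN)):
  0: TP=9, FN=2+2+3=7 → 9/16 = 0.5625
  1: TP=3, FN=2+0+3=5 → 3/8 = 0.3750
  2: TP=7, FN=2+3+2=7 → 7/14 = 0.5000
  3: TP=11, FN=0+0+2=2 → 11/13 = 0.8462
Weighted-recall = Σ (supportᵢ/N)·recallᵢ with N=51: (16/51)·0.5625 + (8/51)·0.3750 + (14/51)·0.5000 + (13/51)·0.8462 = 0.588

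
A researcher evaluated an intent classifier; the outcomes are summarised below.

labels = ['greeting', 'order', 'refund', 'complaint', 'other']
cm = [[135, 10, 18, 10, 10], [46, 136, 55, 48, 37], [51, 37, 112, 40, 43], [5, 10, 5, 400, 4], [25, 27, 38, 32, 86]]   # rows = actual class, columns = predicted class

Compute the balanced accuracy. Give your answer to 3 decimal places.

Balanced accuracy = mean of per-class recall.
  greeting: recall = 135/183 = 0.7377
  order: recall = 136/322 = 0.4224
  refund: recall = 112/283 = 0.3958
  complaint: recall = 400/424 = 0.9434
  other: recall = 86/208 = 0.4135
Mean = (0.7377 + 0.4224 + 0.3958 + 0.9434 + 0.4135) / 5 = 0.583

0.583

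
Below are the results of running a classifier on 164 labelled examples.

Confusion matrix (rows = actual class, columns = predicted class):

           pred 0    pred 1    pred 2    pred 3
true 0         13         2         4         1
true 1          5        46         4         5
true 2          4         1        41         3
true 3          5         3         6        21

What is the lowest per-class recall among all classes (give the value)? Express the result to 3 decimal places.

Per-class recall (TP/(TP+FN)):
  0: TP=13, FN=2+4+1=7 → 13/20 = 0.6500
  1: TP=46, FN=5+4+5=14 → 46/60 = 0.7667
  2: TP=41, FN=4+1+3=8 → 41/49 = 0.8367
  3: TP=21, FN=5+3+6=14 → 21/35 = 0.6000
Lowest is class '3' with recall = 0.600.

0.600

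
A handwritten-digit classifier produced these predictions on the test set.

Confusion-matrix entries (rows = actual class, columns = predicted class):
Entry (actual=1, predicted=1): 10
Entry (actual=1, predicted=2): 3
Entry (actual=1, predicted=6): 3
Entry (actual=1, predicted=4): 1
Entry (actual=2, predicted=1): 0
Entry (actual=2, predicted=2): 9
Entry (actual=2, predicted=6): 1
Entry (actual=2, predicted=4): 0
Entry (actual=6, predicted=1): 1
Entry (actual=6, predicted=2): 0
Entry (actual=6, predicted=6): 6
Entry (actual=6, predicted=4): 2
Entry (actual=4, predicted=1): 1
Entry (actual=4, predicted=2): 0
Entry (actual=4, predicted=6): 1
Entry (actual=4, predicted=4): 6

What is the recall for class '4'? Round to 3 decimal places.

One-vs-rest for '4': TP = diagonal; FP = other classes predicted '4'; FN = '4' predicted as other.
recall = TP/(TP+FN).
4: TP=6, FN=1+0+1=2 → 6/8 = 0.7500

0.750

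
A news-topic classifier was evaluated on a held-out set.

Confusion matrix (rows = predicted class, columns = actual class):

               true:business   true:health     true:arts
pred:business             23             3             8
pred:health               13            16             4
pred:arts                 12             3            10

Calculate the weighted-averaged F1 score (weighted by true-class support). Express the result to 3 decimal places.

Per-class F1 score (2·TP/(2·TP+FP+FN)):
  business: TP=23, FP=3+8=11, FN=13+12=25 → 46/82 = 0.5610
  health: TP=16, FP=13+4=17, FN=3+3=6 → 32/55 = 0.5818
  arts: TP=10, FP=12+3=15, FN=8+4=12 → 20/47 = 0.4255
Weighted-F1 score = Σ (supportᵢ/N)·F1 scoreᵢ with N=92: (48/92)·0.5610 + (22/92)·0.5818 + (22/92)·0.4255 = 0.534

0.534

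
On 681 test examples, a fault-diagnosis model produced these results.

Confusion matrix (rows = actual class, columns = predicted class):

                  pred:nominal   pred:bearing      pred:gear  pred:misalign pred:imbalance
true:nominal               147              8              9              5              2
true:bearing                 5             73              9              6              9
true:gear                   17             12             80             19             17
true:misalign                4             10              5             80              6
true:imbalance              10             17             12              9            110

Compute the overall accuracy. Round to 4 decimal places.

Accuracy = trace / total = (147+73+80+80+110=490) / 681 = 490/681 = 0.7195

0.7195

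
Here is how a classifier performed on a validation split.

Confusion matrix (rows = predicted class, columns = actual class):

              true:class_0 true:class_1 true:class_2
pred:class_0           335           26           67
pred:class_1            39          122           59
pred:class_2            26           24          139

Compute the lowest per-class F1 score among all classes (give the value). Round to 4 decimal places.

Per-class F1 score (2·TP/(2·TP+FP+FN)):
  class_0: TP=335, FP=26+67=93, FN=39+26=65 → 670/828 = 0.80918
  class_1: TP=122, FP=39+59=98, FN=26+24=50 → 244/392 = 0.62245
  class_2: TP=139, FP=26+24=50, FN=67+59=126 → 278/454 = 0.61233
Lowest is class 'class_2' with F1 score = 0.6123.

0.6123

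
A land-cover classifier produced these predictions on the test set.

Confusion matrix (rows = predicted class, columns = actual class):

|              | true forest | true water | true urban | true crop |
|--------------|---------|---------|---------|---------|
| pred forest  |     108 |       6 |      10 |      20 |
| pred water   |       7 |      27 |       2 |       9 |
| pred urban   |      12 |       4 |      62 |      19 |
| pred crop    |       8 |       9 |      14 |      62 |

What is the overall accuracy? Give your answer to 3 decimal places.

Accuracy = trace / total = (108+27+62+62=259) / 379 = 259/379 = 0.683

0.683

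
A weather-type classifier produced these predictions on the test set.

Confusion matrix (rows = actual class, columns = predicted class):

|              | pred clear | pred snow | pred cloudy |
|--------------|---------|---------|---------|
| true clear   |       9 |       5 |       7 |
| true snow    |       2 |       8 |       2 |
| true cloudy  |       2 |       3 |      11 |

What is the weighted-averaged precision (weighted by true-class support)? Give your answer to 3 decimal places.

Per-class precision (TP/(TP+FP)):
  clear: TP=9, FP=2+2=4 → 9/13 = 0.6923
  snow: TP=8, FP=5+3=8 → 8/16 = 0.5000
  cloudy: TP=11, FP=7+2=9 → 11/20 = 0.5500
Weighted-precision = Σ (supportᵢ/N)·precisionᵢ with N=49: (21/49)·0.6923 + (12/49)·0.5000 + (16/49)·0.5500 = 0.599

0.599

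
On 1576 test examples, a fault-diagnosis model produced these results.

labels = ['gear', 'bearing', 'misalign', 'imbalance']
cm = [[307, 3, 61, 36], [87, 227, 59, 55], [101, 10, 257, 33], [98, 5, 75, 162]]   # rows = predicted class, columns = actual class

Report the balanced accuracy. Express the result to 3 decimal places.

0.645

Balanced accuracy = mean of per-class recall.
  gear: recall = 307/593 = 0.5177
  bearing: recall = 227/245 = 0.9265
  misalign: recall = 257/452 = 0.5686
  imbalance: recall = 162/286 = 0.5664
Mean = (0.5177 + 0.9265 + 0.5686 + 0.5664) / 4 = 0.645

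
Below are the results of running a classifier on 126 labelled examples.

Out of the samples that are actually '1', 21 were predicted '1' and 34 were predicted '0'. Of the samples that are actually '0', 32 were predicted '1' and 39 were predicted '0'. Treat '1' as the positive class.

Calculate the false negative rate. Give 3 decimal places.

FNR = FN/(FN+TP) = 34/(34+21) = 0.618

0.618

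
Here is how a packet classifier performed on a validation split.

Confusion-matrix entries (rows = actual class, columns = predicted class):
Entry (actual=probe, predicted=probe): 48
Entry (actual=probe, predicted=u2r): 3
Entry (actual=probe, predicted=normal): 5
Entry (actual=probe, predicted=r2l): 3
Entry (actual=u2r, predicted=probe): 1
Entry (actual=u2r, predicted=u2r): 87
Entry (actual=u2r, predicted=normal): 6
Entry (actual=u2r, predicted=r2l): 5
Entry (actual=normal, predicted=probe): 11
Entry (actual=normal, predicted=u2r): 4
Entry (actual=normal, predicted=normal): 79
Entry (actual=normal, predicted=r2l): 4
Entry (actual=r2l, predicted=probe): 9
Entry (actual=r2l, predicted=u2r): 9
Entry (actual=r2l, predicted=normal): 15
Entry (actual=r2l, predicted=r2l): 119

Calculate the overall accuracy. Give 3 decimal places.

0.816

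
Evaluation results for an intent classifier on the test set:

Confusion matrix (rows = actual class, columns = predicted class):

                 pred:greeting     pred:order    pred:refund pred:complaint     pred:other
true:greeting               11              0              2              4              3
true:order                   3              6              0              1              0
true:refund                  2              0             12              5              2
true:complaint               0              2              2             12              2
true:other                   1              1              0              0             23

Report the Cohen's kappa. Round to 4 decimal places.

Observed agreement pₒ = trace/N = 64/94 = 0.68085
Expected agreement pₑ = Σ (rowᵢ·colᵢ)/N² = (20·17 + 10·9 + 21·16 + 18·22 + 25·30)/94² = 0.21639
κ = (pₒ − pₑ)/(1 − pₑ) = (0.68085 − 0.21639)/(1 − 0.21639) = 0.5927

0.5927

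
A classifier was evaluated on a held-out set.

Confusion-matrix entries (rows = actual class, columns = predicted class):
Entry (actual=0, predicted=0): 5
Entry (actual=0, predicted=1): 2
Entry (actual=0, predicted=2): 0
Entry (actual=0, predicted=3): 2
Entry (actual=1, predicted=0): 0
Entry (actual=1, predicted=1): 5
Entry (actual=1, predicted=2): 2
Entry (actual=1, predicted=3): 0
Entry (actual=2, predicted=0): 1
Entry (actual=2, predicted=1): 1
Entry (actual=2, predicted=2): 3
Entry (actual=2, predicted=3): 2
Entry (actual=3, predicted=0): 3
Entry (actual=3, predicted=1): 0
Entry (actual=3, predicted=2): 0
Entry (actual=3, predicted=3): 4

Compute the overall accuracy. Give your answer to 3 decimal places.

0.567

Accuracy = trace / total = (5+5+3+4=17) / 30 = 17/30 = 0.567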